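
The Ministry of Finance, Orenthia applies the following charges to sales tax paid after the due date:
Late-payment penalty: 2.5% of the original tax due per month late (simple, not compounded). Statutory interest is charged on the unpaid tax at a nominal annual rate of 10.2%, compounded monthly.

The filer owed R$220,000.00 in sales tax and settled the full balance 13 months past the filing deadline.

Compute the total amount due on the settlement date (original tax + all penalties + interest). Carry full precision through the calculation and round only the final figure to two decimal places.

R$317,089.28

Late-payment penalty: 13 × 2.5% × R$220,000.00 = R$71,500.00
Interest (10.2%/yr ÷ 12 = 0.85%/month): R$220,000.00 × ((1 + 0.0085)^13 − 1) = R$25,589.2846…
Total = R$220,000.00 + R$71,500.0000 + R$25,589.2846… = R$317,089.28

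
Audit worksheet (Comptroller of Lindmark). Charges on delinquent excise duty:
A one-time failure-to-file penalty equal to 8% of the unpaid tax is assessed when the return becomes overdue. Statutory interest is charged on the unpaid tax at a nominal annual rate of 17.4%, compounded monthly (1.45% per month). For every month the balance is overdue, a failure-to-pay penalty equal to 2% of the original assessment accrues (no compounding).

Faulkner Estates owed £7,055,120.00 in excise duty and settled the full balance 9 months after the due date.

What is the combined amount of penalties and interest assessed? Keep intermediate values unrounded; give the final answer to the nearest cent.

£2,810,271.14

Failure-to-file penalty: 8% × £7,055,120.00 = £564,409.60
Failure-to-pay penalty: 9 × 2% × £7,055,120.00 = £1,269,921.60
Interest: £7,055,120.00 × ((1 + 0.0145)^9 − 1) = £7,055,120.00 × 0.1383307… = £975,939.9414…
Penalties + interest = £1,834,331.2000 + £975,939.9414… = £2,810,271.14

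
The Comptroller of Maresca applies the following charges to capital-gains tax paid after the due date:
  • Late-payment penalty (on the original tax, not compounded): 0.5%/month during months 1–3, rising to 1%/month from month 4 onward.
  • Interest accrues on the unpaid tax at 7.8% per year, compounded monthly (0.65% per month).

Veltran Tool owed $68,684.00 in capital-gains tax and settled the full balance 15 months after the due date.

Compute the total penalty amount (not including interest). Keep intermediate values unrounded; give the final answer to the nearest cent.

Penalty, months 1–3: 3 × 0.5% × $68,684.00 = $1,030.26
Penalty, months 4–15: 12 × 1% × $68,684.00 = $8,242.08
Total penalty = $1,030.26 + $8,242.08 = $9,272.34

$9,272.34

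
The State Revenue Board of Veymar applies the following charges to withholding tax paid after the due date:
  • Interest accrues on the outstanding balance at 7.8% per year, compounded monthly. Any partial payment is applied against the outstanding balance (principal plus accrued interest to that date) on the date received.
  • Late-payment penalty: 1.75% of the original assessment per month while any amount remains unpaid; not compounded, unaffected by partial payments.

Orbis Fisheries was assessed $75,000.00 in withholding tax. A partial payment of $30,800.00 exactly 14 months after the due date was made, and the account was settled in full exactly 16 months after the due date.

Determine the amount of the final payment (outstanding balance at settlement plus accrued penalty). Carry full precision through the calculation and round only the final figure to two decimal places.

$72,990.33

Monthly rate = 7.8% ÷ 12 = 0.65%
Balance at month 14: $75,000.0000 × (1 + 0.0065)^14 = $82,120.9893…
After $30,800.00 payment: $82,120.9893… − $30,800.00 = $51,320.9893…
Balance at month 16: $51,320.9893… × (1 + 0.0065)^2 = $51,990.3305…
Penalty: 16 × 1.75% × $75,000.00 = $21,000.00
Final settlement = outstanding balance + penalty = $51,990.3305… + $21,000.00 = $72,990.33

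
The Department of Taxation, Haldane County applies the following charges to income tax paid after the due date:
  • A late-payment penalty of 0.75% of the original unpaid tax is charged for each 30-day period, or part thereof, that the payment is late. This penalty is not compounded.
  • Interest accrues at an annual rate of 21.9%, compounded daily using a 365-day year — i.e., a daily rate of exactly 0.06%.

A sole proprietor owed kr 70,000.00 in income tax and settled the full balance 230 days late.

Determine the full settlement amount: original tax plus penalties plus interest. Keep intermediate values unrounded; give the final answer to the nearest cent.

kr 84,554.96

Penalty periods: ⌈230/30⌉ = 8; penalty = 8 × 0.75% × kr 70,000.00 = kr 4,200.00
Interest: kr 70,000.00 × ((1 + 0.0006)^230 − 1) = kr 70,000.00 × 0.14792804… = kr 10,354.9631…
Total = kr 70,000.00 + kr 4,200.0000 + kr 10,354.9631… = kr 84,554.96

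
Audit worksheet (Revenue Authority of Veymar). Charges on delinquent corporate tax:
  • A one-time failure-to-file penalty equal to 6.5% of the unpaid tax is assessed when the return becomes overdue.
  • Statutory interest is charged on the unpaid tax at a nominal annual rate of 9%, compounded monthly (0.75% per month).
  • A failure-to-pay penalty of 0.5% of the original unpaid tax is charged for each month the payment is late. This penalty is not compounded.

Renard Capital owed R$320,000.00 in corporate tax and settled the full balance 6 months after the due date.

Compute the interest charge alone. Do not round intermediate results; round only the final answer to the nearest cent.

Interest: R$320,000.00 × ((1 + 0.0075)^6 − 1) = R$320,000.00 × 0.0458522… = R$14,672.7152…

R$14,672.72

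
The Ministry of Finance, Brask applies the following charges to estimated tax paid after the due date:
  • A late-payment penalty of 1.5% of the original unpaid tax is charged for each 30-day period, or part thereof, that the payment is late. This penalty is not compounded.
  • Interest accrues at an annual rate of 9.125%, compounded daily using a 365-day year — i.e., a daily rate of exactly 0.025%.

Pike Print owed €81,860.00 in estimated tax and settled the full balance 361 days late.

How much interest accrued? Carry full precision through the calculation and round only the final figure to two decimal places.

€7,730.49

Interest: €81,860.00 × ((1 + 0.00025)^361 − 1) = €81,860.00 × 0.09443552… = €7,730.4914…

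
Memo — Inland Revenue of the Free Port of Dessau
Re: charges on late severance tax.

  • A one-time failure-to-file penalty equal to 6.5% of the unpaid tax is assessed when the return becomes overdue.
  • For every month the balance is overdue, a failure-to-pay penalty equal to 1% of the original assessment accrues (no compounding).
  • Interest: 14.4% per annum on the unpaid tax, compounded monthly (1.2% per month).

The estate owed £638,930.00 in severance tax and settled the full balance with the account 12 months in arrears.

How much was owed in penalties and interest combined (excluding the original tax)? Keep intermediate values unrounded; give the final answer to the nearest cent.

£216,529.94

Failure-to-file penalty: 6.5% × £638,930.00 = £41,530.45
Failure-to-pay penalty = 1% × £638,930.00 × 12 mo = £76,671.60
Interest: £638,930.00 × ((1 + 0.012)^12 − 1) = £638,930.00 × 0.1538946… = £98,327.8922…
Penalties + interest = £118,202.0500 + £98,327.8922… = £216,529.94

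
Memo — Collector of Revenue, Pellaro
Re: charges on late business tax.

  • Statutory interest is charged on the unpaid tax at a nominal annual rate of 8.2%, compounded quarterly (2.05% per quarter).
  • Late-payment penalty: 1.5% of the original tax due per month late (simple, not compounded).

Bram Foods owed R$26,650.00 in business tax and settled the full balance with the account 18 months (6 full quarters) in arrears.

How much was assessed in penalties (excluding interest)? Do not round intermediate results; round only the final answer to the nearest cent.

Late-payment penalty = 1.5% × R$26,650.00 × 18 mo = R$7,195.50

R$7,195.50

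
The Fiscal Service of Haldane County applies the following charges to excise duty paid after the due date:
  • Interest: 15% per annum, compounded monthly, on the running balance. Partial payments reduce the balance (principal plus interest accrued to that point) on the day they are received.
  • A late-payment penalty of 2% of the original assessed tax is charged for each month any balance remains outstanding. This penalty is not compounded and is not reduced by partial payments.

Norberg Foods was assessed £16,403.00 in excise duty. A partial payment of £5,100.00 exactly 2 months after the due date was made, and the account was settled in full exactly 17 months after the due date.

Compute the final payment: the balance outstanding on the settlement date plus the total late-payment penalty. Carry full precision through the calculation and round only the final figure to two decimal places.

Monthly rate = 15% ÷ 12 = 1.25%
Balance at month 2: £16,403.0000 × (1 + 0.0125)^2 = £16,815.6380…
After £5,100.00 payment: £16,815.6380… − £5,100.00 = £11,715.6380…
Balance at month 17: £11,715.6380… × (1 + 0.0125)^15 = £14,115.3425…
Penalty: 17 × 2% × £16,403.00 = £5,577.02
Final settlement = outstanding balance + penalty = £14,115.3425… + £5,577.02 = £19,692.36

£19,692.36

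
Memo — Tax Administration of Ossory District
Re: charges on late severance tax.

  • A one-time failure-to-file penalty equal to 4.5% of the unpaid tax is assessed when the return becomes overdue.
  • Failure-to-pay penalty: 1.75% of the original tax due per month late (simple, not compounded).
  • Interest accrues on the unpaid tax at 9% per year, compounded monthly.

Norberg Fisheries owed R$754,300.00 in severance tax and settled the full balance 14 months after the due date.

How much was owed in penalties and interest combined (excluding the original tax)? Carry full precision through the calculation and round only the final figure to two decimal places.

R$301,927.83

Failure-to-file penalty: 4.5% × R$754,300.00 = R$33,943.50
Failure-to-pay penalty: 14 × 1.75% × R$754,300.00 = R$184,803.50
Interest (9%/yr ÷ 12 = 0.75%/month): R$754,300.00 × ((1 + 0.0075)^14 − 1) = R$83,180.8306…
Penalties + interest = R$218,747.0000 + R$83,180.8306… = R$301,927.83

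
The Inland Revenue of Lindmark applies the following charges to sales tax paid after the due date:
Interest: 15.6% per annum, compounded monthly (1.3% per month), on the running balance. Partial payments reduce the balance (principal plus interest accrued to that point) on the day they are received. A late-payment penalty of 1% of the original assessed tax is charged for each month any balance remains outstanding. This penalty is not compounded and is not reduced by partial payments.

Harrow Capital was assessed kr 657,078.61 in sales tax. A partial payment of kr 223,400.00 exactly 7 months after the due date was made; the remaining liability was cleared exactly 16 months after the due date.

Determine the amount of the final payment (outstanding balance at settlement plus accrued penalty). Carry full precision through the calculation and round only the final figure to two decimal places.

kr 662,113.75

Balance at month 7: kr 657,078.6100 × (1 + 0.013)^7 = kr 719,255.9235…
After kr 223,400.00 payment: kr 719,255.9235… − kr 223,400.00 = kr 495,855.9235…
Balance at month 16: kr 495,855.9235… × (1 + 0.013)^9 = kr 556,981.1711…
Penalty: 16 × 1% × kr 657,078.61 = kr 105,132.58…
Final settlement = outstanding balance + penalty = kr 556,981.1711… + kr 105,132.58… = kr 662,113.75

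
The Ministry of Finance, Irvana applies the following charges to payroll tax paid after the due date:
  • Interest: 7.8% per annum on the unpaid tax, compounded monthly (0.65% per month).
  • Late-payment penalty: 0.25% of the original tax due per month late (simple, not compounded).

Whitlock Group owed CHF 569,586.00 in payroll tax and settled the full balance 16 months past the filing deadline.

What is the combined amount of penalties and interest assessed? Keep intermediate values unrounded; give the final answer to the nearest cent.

Late-payment penalty: 16 × 0.25% × CHF 569,586.00 = CHF 22,783.44
Interest: CHF 569,586.00 × ((1 + 0.0065)^16 − 1) = CHF 569,586.00 × 0.1092271… = CHF 62,214.2213…
Penalties + interest = CHF 22,783.4400 + CHF 62,214.2213… = CHF 84,997.66

CHF 84,997.66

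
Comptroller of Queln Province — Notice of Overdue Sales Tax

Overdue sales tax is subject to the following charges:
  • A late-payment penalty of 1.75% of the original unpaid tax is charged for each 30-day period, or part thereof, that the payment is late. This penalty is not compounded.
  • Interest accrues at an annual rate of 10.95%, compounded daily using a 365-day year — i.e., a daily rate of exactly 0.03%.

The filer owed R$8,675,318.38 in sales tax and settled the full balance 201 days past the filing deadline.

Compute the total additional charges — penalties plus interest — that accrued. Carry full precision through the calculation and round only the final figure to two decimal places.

Penalty periods: ⌈201/30⌉ = 7; penalty = 7 × 1.75% × R$8,675,318.38 = R$1,062,726.50…
Interest: R$8,675,318.38 × ((1 + 0.0003)^201 − 1) = R$8,675,318.38 × 0.06214554… = R$539,132.3460…
Penalties + interest = R$1,062,726.5016… + R$539,132.3460… = R$1,601,858.85

R$1,601,858.85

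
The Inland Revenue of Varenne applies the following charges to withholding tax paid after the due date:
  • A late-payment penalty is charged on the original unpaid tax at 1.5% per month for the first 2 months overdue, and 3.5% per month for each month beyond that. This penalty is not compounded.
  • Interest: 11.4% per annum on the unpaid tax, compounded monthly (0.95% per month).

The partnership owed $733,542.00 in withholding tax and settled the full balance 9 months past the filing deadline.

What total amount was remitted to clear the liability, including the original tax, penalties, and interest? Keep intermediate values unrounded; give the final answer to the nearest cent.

Penalty, months 1–2: 2 × 1.5% × $733,542.00 = $22,006.26
Penalty, months 3–9: 7 × 3.5% × $733,542.00 = $179,717.79
Interest: $733,542.00 × ((1 + 0.0095)^9 − 1) = $733,542.00 × 0.0888221… = $65,154.7083…
Total = $733,542.00 + $201,724.0500 + $65,154.7083… = $1,000,420.76

$1,000,420.76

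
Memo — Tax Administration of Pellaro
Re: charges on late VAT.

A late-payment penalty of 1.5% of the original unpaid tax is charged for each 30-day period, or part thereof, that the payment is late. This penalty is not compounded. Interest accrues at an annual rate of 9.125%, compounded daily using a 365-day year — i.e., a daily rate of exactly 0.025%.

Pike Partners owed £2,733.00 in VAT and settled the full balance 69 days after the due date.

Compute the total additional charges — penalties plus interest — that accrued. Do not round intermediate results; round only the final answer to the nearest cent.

Penalty periods: ⌈69/30⌉ = 3; penalty = 3 × 1.5% × £2,733.00 = £122.99…
Interest: £2,733.00 × ((1 + 0.00025)^69 − 1) = £2,733.00 × 0.01739745… = £47.5472…
Penalties + interest = £122.9850 + £47.5472… = £170.53

£170.53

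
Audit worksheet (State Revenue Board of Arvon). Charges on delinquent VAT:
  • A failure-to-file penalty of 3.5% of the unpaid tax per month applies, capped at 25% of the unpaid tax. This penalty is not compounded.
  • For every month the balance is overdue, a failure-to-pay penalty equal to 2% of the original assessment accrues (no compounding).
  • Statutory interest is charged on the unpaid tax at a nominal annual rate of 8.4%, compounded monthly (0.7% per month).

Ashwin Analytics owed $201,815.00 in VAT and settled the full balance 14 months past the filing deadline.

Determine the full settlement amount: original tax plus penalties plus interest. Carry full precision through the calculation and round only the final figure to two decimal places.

$329,480.40

Failure-to-file: 14 × 3.5% × $201,815.00 = $98,889.35, capped at 25% × $201,815.00 = $50,453.75
Failure-to-pay penalty: 14 × 2% × $201,815.00 = $56,508.20
Interest: $201,815.00 × ((1 + 0.007)^14 − 1) = $201,815.00 × 0.1025863… = $20,703.4520…
Total = $201,815.00 + $106,961.9500 + $20,703.4520… = $329,480.40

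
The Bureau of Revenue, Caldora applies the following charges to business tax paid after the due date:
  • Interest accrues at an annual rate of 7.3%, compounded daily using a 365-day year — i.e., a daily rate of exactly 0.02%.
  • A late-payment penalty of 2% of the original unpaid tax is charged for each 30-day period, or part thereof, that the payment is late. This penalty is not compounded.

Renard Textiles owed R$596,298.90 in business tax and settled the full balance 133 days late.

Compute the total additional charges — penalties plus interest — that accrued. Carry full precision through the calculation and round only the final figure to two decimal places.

R$75,702.65

Penalty periods: ⌈133/30⌉ = 5; penalty = 5 × 2% × R$596,298.90 = R$59,629.89
Interest: R$596,298.90 × ((1 + 0.0002)^133 − 1) = R$596,298.90 × 0.02695421… = R$16,072.7637…
Penalties + interest = R$59,629.8900 + R$16,072.7637… = R$75,702.65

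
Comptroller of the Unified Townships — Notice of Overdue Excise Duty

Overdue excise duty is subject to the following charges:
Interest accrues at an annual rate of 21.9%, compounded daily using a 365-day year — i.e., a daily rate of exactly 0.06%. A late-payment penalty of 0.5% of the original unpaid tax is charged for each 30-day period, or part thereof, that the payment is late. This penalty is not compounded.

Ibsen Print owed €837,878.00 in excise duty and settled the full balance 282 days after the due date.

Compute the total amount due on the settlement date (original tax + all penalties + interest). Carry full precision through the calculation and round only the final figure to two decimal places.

Penalty periods: ⌈282/30⌉ = 10; penalty = 10 × 0.5% × €837,878.00 = €41,893.90
Interest: €837,878.00 × ((1 + 0.0006)^282 − 1) = €837,878.00 × 0.18429689… = €154,418.3131…
Total = €837,878.00 + €41,893.9000 + €154,418.3131… = €1,034,190.21

€1,034,190.21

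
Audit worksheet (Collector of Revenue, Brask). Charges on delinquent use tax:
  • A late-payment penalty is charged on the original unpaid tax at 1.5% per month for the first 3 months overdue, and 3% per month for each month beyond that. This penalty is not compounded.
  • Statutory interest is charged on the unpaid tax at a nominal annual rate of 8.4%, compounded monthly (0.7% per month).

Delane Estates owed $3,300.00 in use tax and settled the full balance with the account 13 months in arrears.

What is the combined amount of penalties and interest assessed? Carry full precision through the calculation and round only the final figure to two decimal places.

$1,451.74

Penalty, months 1–3: 3 × 1.5% × $3,300.00 = $148.50
Penalty, months 4–13: 10 × 3% × $3,300.00 = $990.00
Interest: $3,300.00 × ((1 + 0.007)^13 − 1) = $3,300.00 × 0.0949218… = $313.2421…
Penalties + interest = $1,138.5000 + $313.2421… = $1,451.74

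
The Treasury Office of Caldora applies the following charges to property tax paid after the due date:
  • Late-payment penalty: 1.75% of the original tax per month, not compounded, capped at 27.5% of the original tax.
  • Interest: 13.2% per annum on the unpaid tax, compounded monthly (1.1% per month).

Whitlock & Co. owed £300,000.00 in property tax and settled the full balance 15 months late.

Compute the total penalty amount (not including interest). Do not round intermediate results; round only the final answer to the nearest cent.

£78,750.00

Penalty: 15 × 1.75% × £300,000.00 = £78,750.00 (below the 27.5% cap of £82,500.00)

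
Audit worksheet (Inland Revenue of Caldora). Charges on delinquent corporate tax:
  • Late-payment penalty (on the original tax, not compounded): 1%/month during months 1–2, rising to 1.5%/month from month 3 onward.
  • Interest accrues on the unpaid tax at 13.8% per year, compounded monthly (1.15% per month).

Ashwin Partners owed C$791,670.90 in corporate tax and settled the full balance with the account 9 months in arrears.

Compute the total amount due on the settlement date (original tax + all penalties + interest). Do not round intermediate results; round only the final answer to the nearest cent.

C$976,439.75

Penalty, months 1–2: 2 × 1% × C$791,670.90 = C$15,833.42…
Penalty, months 3–9: 7 × 1.5% × C$791,670.90 = C$83,125.44…
Interest: C$791,670.90 × ((1 + 0.0115)^9 − 1) = C$791,670.90 × 0.1083910… = C$85,809.9869…
Total = C$791,670.90 + C$98,958.8625 + C$85,809.9869… = C$976,439.75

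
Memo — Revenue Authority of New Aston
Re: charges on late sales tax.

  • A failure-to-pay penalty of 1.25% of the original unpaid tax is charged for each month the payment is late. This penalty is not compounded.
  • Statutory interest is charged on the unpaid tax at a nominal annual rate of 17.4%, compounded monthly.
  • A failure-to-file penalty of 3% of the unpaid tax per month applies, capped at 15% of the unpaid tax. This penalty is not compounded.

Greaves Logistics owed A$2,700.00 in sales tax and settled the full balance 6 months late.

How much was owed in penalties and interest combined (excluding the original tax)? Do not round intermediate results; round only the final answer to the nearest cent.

Failure-to-file: 6 × 3% × A$2,700.00 = A$486.00, capped at 15% × A$2,700.00 = A$405.00
Failure-to-pay penalty: 6 × 1.25% × A$2,700.00 = A$202.50
Interest (17.4%/yr ÷ 12 = 1.45%/month): A$2,700.00 × ((1 + 0.0145)^6 − 1) = A$243.5816…
Penalties + interest = A$607.5000 + A$243.5816… = A$851.08

A$851.08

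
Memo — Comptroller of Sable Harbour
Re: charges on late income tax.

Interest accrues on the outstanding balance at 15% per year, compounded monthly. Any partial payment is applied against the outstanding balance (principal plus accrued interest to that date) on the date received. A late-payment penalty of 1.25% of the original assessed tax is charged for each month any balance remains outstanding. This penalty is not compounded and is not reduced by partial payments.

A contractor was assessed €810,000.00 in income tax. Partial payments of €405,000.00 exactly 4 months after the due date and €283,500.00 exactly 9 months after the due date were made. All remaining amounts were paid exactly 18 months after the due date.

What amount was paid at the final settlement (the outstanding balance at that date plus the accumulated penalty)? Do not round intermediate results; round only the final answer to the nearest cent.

€396,250.18

Monthly rate = 15% ÷ 12 = 1.25%
Balance at month 4: €810,000.0000 × (1 + 0.0125)^4 = €851,265.7229…
After €405,000.00 payment: €851,265.7229… − €405,000.00 = €446,265.7229…
Balance at month 9: €446,265.7229… × (1 + 0.0125)^5 = €474,863.3915…
After €283,500.00 payment: €474,863.3915… − €283,500.00 = €191,363.3915…
Balance at month 18: €191,363.3915… × (1 + 0.0125)^9 = €214,000.1838…
Penalty: 18 × 1.25% × €810,000.00 = €182,250.00
Final settlement = outstanding balance + penalty = €214,000.1838… + €182,250.00 = €396,250.18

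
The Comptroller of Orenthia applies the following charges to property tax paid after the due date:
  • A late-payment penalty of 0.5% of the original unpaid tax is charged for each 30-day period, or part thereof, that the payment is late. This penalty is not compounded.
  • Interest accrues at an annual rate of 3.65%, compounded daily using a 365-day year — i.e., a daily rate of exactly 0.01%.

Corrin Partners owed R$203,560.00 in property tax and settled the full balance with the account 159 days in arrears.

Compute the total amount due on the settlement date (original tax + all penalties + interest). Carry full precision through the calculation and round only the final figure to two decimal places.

Penalty periods: ⌈159/30⌉ = 6; penalty = 6 × 0.5% × R$203,560.00 = R$6,106.80
Interest: R$203,560.00 × ((1 + 0.0001)^159 − 1) = R$203,560.00 × 0.01602627… = R$3,262.3075…
Total = R$203,560.00 + R$6,106.8000 + R$3,262.3075… = R$212,929.11

R$212,929.11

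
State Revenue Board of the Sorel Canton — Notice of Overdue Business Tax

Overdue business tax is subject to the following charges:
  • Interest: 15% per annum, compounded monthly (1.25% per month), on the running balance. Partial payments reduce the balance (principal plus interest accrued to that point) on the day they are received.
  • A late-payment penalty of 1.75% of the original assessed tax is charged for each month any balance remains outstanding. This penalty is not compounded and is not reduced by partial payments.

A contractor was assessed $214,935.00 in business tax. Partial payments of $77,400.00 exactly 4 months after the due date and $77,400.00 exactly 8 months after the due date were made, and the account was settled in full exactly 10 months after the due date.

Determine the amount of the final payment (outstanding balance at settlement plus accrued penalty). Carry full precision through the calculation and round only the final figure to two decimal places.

Balance at month 4: $214,935.0000 × (1 + 0.0125)^4 = $225,884.9360…
After $77,400.00 payment: $225,884.9360… − $77,400.00 = $148,484.9360…
Balance at month 8: $148,484.9360… × (1 + 0.0125)^4 = $156,049.5511…
After $77,400.00 payment: $156,049.5511… − $77,400.00 = $78,649.5511…
Balance at month 10: $78,649.5511… × (1 + 0.0125)^2 = $80,628.0788…
Penalty: 10 × 1.75% × $214,935.00 = $37,613.63…
Final settlement = outstanding balance + penalty = $80,628.0788… + $37,613.63… = $118,241.70

$118,241.70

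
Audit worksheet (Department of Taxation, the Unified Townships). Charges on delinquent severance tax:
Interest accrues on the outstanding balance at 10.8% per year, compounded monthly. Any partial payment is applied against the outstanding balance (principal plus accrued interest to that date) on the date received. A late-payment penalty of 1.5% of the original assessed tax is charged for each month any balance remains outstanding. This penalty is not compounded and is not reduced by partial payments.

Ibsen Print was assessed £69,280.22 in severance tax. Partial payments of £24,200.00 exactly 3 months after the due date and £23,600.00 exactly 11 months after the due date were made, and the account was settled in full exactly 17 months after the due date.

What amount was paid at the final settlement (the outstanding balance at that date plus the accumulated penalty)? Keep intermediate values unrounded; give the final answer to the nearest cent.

Monthly rate = 10.8% ÷ 12 = 0.9%
Balance at month 3: £69,280.2200 × (1 + 0.009)^3 = £71,167.6715…
After £24,200.00 payment: £71,167.6715… − £24,200.00 = £46,967.6715…
Balance at month 11: £46,967.6715… × (1 + 0.009)^8 = £50,457.8057…
After £23,600.00 payment: £50,457.8057… − £23,600.00 = £26,857.8057…
Balance at month 17: £26,857.8057… × (1 + 0.009)^6 = £28,341.1537…
Penalty: 17 × 1.5% × £69,280.22 = £17,666.46…
Final settlement = outstanding balance + penalty = £28,341.1537… + £17,666.46… = £46,007.61

£46,007.61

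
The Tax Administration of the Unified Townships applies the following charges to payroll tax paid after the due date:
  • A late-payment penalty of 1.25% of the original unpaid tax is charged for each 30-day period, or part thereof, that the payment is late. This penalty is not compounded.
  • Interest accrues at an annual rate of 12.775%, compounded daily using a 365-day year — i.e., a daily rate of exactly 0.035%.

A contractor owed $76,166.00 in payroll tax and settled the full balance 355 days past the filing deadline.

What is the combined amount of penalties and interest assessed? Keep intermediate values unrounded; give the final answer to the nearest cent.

$21,499.70

Penalty periods: ⌈355/30⌉ = 12; penalty = 12 × 1.25% × $76,166.00 = $11,424.90
Interest: $76,166.00 × ((1 + 0.00035)^355 − 1) = $76,166.00 × 0.13227430… = $10,074.8040…
Penalties + interest = $11,424.9000 + $10,074.8040… = $21,499.70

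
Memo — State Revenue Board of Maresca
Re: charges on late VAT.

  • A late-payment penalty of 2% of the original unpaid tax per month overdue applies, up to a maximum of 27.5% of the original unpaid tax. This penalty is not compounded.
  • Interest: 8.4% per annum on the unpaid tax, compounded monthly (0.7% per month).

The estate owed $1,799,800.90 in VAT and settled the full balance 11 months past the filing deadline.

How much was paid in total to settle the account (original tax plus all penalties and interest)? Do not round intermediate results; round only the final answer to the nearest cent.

Penalty: 11 × 2% × $1,799,800.90 = $395,956.20… (below the 27.5% cap of $494,945.25…)
Interest: $1,799,800.90 × ((1 + 0.007)^11 − 1) = $1,799,800.90 × 0.0797524… = $143,538.4326…
Total = $1,799,800.90 + $395,956.1980 + $143,538.4326… = $2,339,295.53

$2,339,295.53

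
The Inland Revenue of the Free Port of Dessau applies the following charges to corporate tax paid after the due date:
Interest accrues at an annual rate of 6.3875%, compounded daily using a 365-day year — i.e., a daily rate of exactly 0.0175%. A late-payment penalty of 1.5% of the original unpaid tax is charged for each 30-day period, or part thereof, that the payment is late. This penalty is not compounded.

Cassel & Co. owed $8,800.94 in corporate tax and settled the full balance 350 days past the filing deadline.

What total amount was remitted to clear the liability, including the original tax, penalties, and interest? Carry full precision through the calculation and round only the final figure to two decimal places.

Penalty periods: ⌈350/30⌉ = 12; penalty = 12 × 1.5% × $8,800.94 = $1,584.17…
Interest: $8,800.94 × ((1 + 0.000175)^350 − 1) = $8,800.94 × 0.06315897… = $555.8583…
Total = $8,800.94 + $1,584.1692 + $555.8583… = $10,940.97

$10,940.97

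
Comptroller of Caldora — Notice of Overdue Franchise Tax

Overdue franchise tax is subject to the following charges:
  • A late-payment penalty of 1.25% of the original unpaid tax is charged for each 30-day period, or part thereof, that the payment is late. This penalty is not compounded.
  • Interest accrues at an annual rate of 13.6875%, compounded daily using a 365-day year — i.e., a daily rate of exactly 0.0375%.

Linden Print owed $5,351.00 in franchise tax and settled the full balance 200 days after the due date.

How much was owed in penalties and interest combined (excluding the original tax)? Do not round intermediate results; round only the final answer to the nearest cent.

Penalty periods: ⌈200/30⌉ = 7; penalty = 7 × 1.25% × $5,351.00 = $468.21…
Interest: $5,351.00 × ((1 + 0.000375)^200 − 1) = $5,351.00 × 0.07786900… = $416.6770…
Penalties + interest = $468.2125 + $416.6770… = $884.89

$884.89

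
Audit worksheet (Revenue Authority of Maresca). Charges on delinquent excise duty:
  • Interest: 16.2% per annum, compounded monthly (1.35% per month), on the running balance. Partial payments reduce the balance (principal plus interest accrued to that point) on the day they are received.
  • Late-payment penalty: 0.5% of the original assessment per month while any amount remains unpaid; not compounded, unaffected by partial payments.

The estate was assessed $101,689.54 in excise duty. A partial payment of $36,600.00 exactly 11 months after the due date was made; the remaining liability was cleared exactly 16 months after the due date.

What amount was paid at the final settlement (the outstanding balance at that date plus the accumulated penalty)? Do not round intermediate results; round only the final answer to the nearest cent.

$95,021.94

Balance at month 11: $101,689.5400 × (1 + 0.0135)^11 = $117,852.1653…
After $36,600.00 payment: $117,852.1653… − $36,600.00 = $81,252.1653…
Balance at month 16: $81,252.1653… × (1 + 0.0135)^5 = $86,886.7811…
Penalty: 16 × 0.5% × $101,689.54 = $8,135.16…
Final settlement = outstanding balance + penalty = $86,886.7811… + $8,135.16… = $95,021.94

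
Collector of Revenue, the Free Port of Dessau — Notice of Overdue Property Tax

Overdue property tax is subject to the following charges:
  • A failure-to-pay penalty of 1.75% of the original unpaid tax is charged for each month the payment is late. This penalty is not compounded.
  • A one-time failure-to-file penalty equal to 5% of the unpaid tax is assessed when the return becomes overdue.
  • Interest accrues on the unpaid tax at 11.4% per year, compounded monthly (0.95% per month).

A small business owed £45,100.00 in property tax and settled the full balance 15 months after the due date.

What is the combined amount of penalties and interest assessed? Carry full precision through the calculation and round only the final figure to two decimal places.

Failure-to-file penalty: 5% × £45,100.00 = £2,255.00
Failure-to-pay penalty = 1.75% × £45,100.00 × 15 mo = £11,838.75
Interest: £45,100.00 × ((1 + 0.0095)^15 − 1) = £45,100.00 × 0.1523777… = £6,872.2347…
Penalties + interest = £14,093.7500 + £6,872.2347… = £20,965.98

£20,965.98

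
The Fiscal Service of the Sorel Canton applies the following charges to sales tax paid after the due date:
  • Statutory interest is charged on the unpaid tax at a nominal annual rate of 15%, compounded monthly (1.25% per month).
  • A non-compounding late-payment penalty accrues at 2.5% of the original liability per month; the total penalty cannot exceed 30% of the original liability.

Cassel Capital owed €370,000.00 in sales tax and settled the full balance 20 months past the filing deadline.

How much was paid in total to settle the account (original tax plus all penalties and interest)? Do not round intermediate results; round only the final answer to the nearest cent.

€585,353.78

Penalty (uncapped): 20 × 2.5% × €370,000.00 = €185,000.00; cap = 30% × €370,000.00 = €111,000.00 → penalty = €111,000.00
Interest: €370,000.00 × ((1 + 0.0125)^20 − 1) = €370,000.00 × 0.2820372… = €104,353.7757…
Total = €370,000.00 + €111,000.0000 + €104,353.7757… = €585,353.78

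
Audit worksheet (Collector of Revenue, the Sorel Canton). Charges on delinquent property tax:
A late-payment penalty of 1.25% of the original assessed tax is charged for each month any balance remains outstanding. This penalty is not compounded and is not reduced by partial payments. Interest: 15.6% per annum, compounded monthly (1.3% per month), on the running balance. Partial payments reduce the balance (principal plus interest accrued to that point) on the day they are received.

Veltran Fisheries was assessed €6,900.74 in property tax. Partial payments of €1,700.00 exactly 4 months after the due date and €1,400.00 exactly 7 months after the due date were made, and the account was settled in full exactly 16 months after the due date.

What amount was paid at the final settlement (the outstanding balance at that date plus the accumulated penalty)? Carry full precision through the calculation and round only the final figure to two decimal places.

€6,307.46

Balance at month 4: €6,900.7400 × (1 + 0.013)^4 = €7,266.6367…
After €1,700.00 payment: €7,266.6367… − €1,700.00 = €5,566.6367…
Balance at month 7: €5,566.6367… × (1 + 0.013)^3 = €5,786.5700…
After €1,400.00 payment: €5,786.5700… − €1,400.00 = €4,386.5700…
Balance at month 16: €4,386.5700… × (1 + 0.013)^9 = €4,927.3121…
Penalty: 16 × 1.25% × €6,900.74 = €1,380.15…
Final settlement = outstanding balance + penalty = €4,927.3121… + €1,380.15… = €6,307.46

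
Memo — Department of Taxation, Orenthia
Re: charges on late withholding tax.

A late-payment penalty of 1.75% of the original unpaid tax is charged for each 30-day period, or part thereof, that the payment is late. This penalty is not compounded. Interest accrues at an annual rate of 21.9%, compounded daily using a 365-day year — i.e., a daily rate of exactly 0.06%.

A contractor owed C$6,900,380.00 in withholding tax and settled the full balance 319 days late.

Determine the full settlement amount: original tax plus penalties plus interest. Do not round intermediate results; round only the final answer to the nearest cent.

C$9,683,815.47

Penalty periods: ⌈319/30⌉ = 11; penalty = 11 × 1.75% × C$6,900,380.00 = C$1,328,323.15
Interest: C$6,900,380.00 × ((1 + 0.0006)^319 − 1) = C$6,900,380.00 × 0.21087423… = C$1,455,112.3200…
Total = C$6,900,380.00 + C$1,328,323.1500 + C$1,455,112.3200… = C$9,683,815.47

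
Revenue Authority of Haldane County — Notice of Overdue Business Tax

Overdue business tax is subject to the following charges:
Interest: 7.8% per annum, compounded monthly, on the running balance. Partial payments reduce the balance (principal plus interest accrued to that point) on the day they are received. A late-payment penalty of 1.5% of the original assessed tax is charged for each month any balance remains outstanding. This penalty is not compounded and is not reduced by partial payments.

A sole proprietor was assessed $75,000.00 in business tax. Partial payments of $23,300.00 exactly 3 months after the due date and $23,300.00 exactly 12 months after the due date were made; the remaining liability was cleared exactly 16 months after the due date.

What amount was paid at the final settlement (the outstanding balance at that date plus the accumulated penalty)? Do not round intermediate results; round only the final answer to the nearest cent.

$51,932.80

Monthly rate = 7.8% ÷ 12 = 0.65%
Balance at month 3: $75,000.0000 × (1 + 0.0065)^3 = $76,472.0268…
After $23,300.00 payment: $76,472.0268… − $23,300.00 = $53,172.0268…
Balance at month 12: $53,172.0268… × (1 + 0.0065)^9 = $56,364.7037…
After $23,300.00 payment: $56,364.7037… − $23,300.00 = $33,064.7037…
Balance at month 16: $33,064.7037… × (1 + 0.0065)^4 = $33,932.8043…
Penalty: 16 × 1.5% × $75,000.00 = $18,000.00
Final settlement = outstanding balance + penalty = $33,932.8043… + $18,000.00 = $51,932.80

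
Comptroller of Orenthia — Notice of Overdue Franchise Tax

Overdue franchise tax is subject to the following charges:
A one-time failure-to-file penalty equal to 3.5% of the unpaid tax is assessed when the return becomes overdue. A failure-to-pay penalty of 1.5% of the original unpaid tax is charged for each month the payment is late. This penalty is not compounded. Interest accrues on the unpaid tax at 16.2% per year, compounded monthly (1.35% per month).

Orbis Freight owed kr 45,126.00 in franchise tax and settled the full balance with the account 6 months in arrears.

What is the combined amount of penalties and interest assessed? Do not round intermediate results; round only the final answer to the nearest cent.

Failure-to-file penalty: 3.5% × kr 45,126.00 = kr 1,579.41
Failure-to-pay penalty = 1.5% × kr 45,126.00 × 6 mo = kr 4,061.34
Interest: kr 45,126.00 × ((1 + 0.0135)^6 − 1) = kr 45,126.00 × 0.0837835… = kr 3,780.8123…
Penalties + interest = kr 5,640.7500 + kr 3,780.8123… = kr 9,421.56

kr 9,421.56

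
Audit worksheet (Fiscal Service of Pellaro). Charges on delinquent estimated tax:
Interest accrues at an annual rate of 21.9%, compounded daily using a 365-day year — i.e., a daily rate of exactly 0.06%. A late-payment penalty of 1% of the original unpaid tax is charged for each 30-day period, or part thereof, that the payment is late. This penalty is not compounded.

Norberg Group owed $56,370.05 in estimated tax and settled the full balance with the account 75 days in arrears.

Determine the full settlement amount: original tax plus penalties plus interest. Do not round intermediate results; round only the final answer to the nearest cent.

Penalty periods: ⌈75/30⌉ = 3; penalty = 3 × 1% × $56,370.05 = $1,691.10…
Interest: $56,370.05 × ((1 + 0.0006)^75 − 1) = $56,370.05 × 0.04601374… = $2,593.7971…
Total = $56,370.05 + $1,691.1015 + $2,593.7971… = $60,654.95

$60,654.95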